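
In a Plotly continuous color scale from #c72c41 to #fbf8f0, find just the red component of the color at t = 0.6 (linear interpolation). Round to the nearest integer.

230

R₁ = 199 (from #c72c41), R₂ = 251 (from #fbf8f0).
R = 199 + 0.6 × (251 − 199) = 230.2 → 230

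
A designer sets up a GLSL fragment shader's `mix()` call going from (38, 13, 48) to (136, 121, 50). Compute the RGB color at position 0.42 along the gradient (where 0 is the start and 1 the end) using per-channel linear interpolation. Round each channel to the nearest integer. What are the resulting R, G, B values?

(79, 58, 49)

R = 38 + 0.42 × (136 − 38) = 38 + 0.42 × 98 = 79.16 → 79
G = 13 + 0.42 × (121 − 13) = 13 + 0.42 × 108 = 58.36 → 58
B = 48 + 0.42 × (50 − 48) = 48 + 0.42 × 2 = 48.84 → 49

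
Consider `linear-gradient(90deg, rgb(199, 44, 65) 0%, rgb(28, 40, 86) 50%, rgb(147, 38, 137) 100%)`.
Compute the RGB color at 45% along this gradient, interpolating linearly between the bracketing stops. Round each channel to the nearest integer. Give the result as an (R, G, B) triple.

(45, 40, 84)

45% lies between the 0% and 50% stops, so the local fraction is t = (45 − 0)/(50 − 0) = 45/50 ≈ 0.9.
R = 199 + 0.9 × (28 − 199) = 45.1 → 45
G = 44 + 0.9 × (40 − 44) = 40.4 → 40
B = 65 + 0.9 × (86 − 65) = 83.9 → 84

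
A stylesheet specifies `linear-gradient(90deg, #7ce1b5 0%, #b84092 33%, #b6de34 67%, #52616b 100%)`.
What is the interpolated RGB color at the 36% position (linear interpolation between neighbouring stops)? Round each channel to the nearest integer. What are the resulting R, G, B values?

36% lies between the 33% and 67% stops, so the local fraction is t = (36 − 33)/(67 − 33) = 3/34 ≈ 0.0882.
#b84092 → (184, 64, 146); #b6de34 → (182, 222, 52).
R = 184 + 0.0882 × (182 − 184) = 183.824 → 184
G = 64 + 0.0882 × (222 − 64) = 77.936 → 78
B = 146 + 0.0882 × (52 − 146) = 137.709 → 138

(184, 78, 138)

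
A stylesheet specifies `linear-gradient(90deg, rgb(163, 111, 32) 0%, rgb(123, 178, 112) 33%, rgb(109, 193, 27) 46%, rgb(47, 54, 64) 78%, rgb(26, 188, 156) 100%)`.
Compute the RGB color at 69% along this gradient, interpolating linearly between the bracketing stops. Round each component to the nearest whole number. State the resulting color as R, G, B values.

(64, 93, 54)

69% lies between the 46% and 78% stops, so the local fraction is t = (69 − 46)/(78 − 46) = 23/32 ≈ 0.7188.
R = 109 + 0.7188 × (47 − 109) = 64.434 → 64
G = 193 + 0.7188 × (54 − 193) = 93.087 → 93
B = 27 + 0.7188 × (64 − 27) = 53.596 → 54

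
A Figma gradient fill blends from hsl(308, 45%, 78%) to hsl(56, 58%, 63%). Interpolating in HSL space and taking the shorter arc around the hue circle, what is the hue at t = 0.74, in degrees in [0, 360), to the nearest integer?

28

Hue: 56 − 308 = -252°, but |-252| > 180 so the shorter arc goes the other way: Δh = -252 + 360 = 108°.
H = 308 + 0.74 × (108) = 387.92 → 388 → 388 mod 360 = 28°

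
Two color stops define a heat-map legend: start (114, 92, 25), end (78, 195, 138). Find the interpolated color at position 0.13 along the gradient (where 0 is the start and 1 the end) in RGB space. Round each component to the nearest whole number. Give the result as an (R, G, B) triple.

(109, 105, 40)

R = 114 + 0.13 × (78 − 114) = 114 + 0.13 × -36 = 109.32 → 109
G = 92 + 0.13 × (195 − 92) = 92 + 0.13 × 103 = 105.39 → 105
B = 25 + 0.13 × (138 − 25) = 25 + 0.13 × 113 = 39.69 → 40
So the blended color is (109, 105, 40), about #6d6928.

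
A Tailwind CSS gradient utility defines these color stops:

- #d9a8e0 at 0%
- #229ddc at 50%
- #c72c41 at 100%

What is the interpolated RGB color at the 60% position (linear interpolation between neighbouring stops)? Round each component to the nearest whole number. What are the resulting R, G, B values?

60% lies between the 50% and 100% stops, so the local fraction is t = (60 − 50)/(100 − 50) = 10/50 ≈ 0.2.
#229ddc → (34, 157, 220); #c72c41 → (199, 44, 65).
R = 34 + 0.2 × (199 − 34) = 67 → 67
G = 157 + 0.2 × (44 − 157) = 134.4 → 134
B = 220 + 0.2 × (65 − 220) = 189 → 189

(67, 134, 189)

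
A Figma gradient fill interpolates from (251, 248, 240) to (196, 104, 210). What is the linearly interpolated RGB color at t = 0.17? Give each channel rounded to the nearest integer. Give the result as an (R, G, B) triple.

R = 251 + 0.17 × (196 − 251) = 251 + 0.17 × -55 = 241.65 → 242
G = 248 + 0.17 × (104 − 248) = 248 + 0.17 × -144 = 223.52 → 224
B = 240 + 0.17 × (210 − 240) = 240 + 0.17 × -30 = 234.9 → 235
So the blended color is (242, 224, 235), about #f2e0eb.

(242, 224, 235)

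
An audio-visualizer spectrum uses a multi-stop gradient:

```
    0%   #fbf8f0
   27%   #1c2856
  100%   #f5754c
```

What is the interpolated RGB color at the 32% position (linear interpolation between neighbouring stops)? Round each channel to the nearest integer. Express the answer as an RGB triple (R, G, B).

32% lies between the 27% and 100% stops, so the local fraction is t = (32 − 27)/(100 − 27) = 5/73 ≈ 0.0685.
#1c2856 → (28, 40, 86); #f5754c → (245, 117, 76).
R = 28 + 0.0685 × (245 − 28) = 42.864 → 43
G = 40 + 0.0685 × (117 − 40) = 45.275 → 45
B = 86 + 0.0685 × (76 − 86) = 85.315 → 85

(43, 45, 85)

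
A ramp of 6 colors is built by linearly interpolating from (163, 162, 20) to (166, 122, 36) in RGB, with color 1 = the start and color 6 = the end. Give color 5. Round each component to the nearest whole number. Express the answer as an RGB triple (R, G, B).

(165, 130, 33)

With 6 swatches and endpoints inclusive, swatch 5 sits at t = (5 − 1)/(6 − 1) = 4/5 ≈ 0.8.
R = 163 + 0.8 × (166 − 163) = 165.4 → 165
G = 162 + 0.8 × (122 − 162) = 130 → 130
B = 20 + 0.8 × (36 − 20) = 32.8 → 33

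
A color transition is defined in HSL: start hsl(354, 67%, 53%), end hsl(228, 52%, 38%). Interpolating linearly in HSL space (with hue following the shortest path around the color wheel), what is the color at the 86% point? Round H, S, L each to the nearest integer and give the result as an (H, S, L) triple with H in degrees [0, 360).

(246, 54, 40)

Hue arc: Δh = 228 − 354 = -126° (|Δh| ≤ 180, already the shorter path).
H = 354 + 0.86 × (-126) = 245.64 → 246°
S = 67 + 0.86 × (52 − 67) = 54.1 → 54%
L = 53 + 0.86 × (38 − 53) = 40.1 → 40%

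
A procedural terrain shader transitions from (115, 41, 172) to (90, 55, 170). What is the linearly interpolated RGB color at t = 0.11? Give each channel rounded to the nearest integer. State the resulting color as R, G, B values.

R = 115 + 0.11 × (90 − 115) = 115 + 0.11 × -25 = 112.25 → 112
G = 41 + 0.11 × (55 − 41) = 41 + 0.11 × 14 = 42.54 → 43
B = 172 + 0.11 × (170 − 172) = 172 + 0.11 × -2 = 171.78 → 172

(112, 43, 172)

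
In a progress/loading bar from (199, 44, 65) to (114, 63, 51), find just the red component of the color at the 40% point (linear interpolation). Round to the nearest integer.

165

R = 199 + 0.4 × (114 − 199) = 165 → 165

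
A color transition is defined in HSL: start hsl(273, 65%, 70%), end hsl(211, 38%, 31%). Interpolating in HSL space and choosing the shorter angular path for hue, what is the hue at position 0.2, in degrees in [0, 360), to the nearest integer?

261

Hue arc: Δh = 211 − 273 = -62° (|Δh| ≤ 180, already the shorter path).
H = 273 + 0.2 × (-62) = 260.6 → 261°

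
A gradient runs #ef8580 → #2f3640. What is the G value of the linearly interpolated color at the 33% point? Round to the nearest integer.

107

G₁ = 133 (from #ef8580), G₂ = 54 (from #2f3640).
G = 133 + 0.33 × (54 − 133) = 106.93 → 107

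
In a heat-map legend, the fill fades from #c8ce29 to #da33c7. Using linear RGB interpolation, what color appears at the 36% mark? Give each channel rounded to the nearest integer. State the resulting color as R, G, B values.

#c8ce29 → (200, 206, 41); #da33c7 → (218, 51, 199).
36% corresponds to t = 0.36.
R = 200 + 0.36 × (218 − 200) = 200 + 0.36 × 18 = 206.48 → 206
G = 206 + 0.36 × (51 − 206) = 206 + 0.36 × -155 = 150.2 → 150
B = 41 + 0.36 × (199 − 41) = 41 + 0.36 × 158 = 97.88 → 98

(206, 150, 98)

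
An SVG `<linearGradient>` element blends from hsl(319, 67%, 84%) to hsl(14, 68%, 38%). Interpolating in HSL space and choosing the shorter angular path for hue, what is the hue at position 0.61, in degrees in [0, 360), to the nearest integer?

Hue: 14 − 319 = -305°, but |-305| > 180 so the shorter arc goes the other way: Δh = -305 + 360 = 55°.
H = 319 + 0.61 × (55) = 352.55 → 353°

353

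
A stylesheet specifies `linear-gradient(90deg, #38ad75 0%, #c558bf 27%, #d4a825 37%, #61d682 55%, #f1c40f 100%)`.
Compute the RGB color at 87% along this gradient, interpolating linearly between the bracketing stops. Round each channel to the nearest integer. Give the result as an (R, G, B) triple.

87% lies between the 55% and 100% stops, so the local fraction is t = (87 − 55)/(100 − 55) = 32/45 ≈ 0.7111.
#61d682 → (97, 214, 130); #f1c40f → (241, 196, 15).
R = 97 + 0.7111 × (241 − 97) = 199.398 → 199
G = 214 + 0.7111 × (196 − 214) = 201.2 → 201
B = 130 + 0.7111 × (15 − 130) = 48.224 → 48

(199, 201, 48)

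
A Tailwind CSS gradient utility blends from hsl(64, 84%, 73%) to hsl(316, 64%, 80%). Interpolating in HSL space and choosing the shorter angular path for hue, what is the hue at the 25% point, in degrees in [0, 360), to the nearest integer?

37

Hue: 316 − 64 = 252°, but |252| > 180 so the shorter arc goes the other way: Δh = 252 − 360 = -108°.
H = 64 + 0.25 × (-108) = 37 → 37°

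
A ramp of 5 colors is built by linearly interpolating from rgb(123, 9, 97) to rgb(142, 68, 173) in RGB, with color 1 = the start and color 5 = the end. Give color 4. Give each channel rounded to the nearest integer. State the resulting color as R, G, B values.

With 5 swatches and endpoints inclusive, swatch 4 sits at t = (4 − 1)/(5 − 1) = 3/4 ≈ 0.75.
R = 123 + 0.75 × (142 − 123) = 137.25 → 137
G = 9 + 0.75 × (68 − 9) = 53.25 → 53
B = 97 + 0.75 × (173 − 97) = 154 → 154

(137, 53, 154)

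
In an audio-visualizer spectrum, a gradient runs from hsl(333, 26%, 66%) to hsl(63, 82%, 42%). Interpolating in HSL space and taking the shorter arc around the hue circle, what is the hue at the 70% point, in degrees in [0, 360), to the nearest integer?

Hue: 63 − 333 = -270°, but |-270| > 180 so the shorter arc goes the other way: Δh = -270 + 360 = 90°.
H = 333 + 0.7 × (90) = 396 → 396 → 396 mod 360 = 36°

36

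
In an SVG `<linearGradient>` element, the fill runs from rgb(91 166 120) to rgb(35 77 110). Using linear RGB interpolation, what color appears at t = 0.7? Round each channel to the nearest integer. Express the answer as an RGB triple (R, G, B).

(52, 104, 113)

R = 91 + 0.7 × (35 − 91) = 91 + 0.7 × -56 = 51.8 → 52
G = 166 + 0.7 × (77 − 166) = 166 + 0.7 × -89 = 103.7 → 104
B = 120 + 0.7 × (110 − 120) = 120 + 0.7 × -10 = 113 → 113
So the blended color is (52, 104, 113), about #346871.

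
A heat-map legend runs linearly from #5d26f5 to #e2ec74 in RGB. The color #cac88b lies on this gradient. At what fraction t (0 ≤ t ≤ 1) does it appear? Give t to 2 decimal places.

0.82

Invert the lerp on the G channel (largest span, 198): t = (200 − 38) / (236 − 38) = 162/198 = 0.81818.
Check on R: (202 − 93)/(226 − 93) = 0.8195 ✓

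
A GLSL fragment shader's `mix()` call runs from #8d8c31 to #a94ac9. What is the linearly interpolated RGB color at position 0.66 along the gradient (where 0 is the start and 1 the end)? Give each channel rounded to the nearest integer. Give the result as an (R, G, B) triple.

#8d8c31 → (141, 140, 49); #a94ac9 → (169, 74, 201).
R = 141 + 0.66 × (169 − 141) = 141 + 0.66 × 28 = 159.48 → 159
G = 140 + 0.66 × (74 − 140) = 140 + 0.66 × -66 = 96.44 → 96
B = 49 + 0.66 × (201 − 49) = 49 + 0.66 × 152 = 149.32 → 149

(159, 96, 149)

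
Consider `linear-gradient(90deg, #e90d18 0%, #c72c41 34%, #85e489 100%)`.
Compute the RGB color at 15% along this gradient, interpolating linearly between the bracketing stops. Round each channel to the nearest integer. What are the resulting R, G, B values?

15% lies between the 0% and 34% stops, so the local fraction is t = (15 − 0)/(34 − 0) = 15/34 ≈ 0.4412.
#e90d18 → (233, 13, 24); #c72c41 → (199, 44, 65).
R = 233 + 0.4412 × (199 − 233) = 217.999 → 218
G = 13 + 0.4412 × (44 − 13) = 26.677 → 27
B = 24 + 0.4412 × (65 − 24) = 42.089 → 42

(218, 27, 42)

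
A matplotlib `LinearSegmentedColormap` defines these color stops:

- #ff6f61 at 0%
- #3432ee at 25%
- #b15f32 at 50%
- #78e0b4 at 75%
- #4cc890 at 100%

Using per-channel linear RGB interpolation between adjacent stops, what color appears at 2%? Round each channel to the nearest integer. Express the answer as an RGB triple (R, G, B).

2% lies between the 0% and 25% stops, so the local fraction is t = (2 − 0)/(25 − 0) = 2/25 ≈ 0.08.
#ff6f61 → (255, 111, 97); #3432ee → (52, 50, 238).
R = 255 + 0.08 × (52 − 255) = 238.76 → 239
G = 111 + 0.08 × (50 − 111) = 106.12 → 106
B = 97 + 0.08 × (238 − 97) = 108.28 → 108

(239, 106, 108)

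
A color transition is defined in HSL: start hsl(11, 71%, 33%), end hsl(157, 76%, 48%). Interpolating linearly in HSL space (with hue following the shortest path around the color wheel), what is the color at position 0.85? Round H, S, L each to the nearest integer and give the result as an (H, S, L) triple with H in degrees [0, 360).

(135, 75, 46)

Hue arc: Δh = 157 − 11 = 146° (|Δh| ≤ 180, already the shorter path).
H = 11 + 0.85 × (146) = 135.1 → 135°
S = 71 + 0.85 × (76 − 71) = 75.25 → 75%
L = 33 + 0.85 × (48 − 33) = 45.75 → 46%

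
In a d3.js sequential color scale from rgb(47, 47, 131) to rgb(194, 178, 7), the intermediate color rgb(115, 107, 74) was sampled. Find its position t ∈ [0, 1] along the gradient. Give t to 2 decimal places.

0.46

Invert the lerp on the R channel (largest span, 147): t = (115 − 47) / (194 − 47) = 68/147 = 0.46259.
Check on G: (107 − 47)/(178 − 47) = 0.458 ✓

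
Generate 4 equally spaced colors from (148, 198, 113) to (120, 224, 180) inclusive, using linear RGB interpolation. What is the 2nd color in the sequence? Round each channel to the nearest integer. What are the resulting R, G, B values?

(139, 207, 135)

With 4 swatches and endpoints inclusive, swatch 2 sits at t = (2 − 1)/(4 − 1) = 1/3 ≈ 0.3333.
R = 148 + 0.3333 × (120 − 148) = 138.668 → 139
G = 198 + 0.3333 × (224 − 198) = 206.666 → 207
B = 113 + 0.3333 × (180 − 113) = 135.331 → 135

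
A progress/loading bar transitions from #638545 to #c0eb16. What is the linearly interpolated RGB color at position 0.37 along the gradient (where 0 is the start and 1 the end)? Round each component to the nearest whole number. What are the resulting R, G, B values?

(133, 171, 52)

#638545 → (99, 133, 69); #c0eb16 → (192, 235, 22).
R = 99 + 0.37 × (192 − 99) = 99 + 0.37 × 93 = 133.41 → 133
G = 133 + 0.37 × (235 − 133) = 133 + 0.37 × 102 = 170.74 → 171
B = 69 + 0.37 × (22 − 69) = 69 + 0.37 × -47 = 51.61 → 52
So the blended color is (133, 171, 52), about #85ab34.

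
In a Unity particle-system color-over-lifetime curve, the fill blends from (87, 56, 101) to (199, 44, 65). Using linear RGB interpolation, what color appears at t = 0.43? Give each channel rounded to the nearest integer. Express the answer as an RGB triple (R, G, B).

(135, 51, 86)

R = 87 + 0.43 × (199 − 87) = 87 + 0.43 × 112 = 135.16 → 135
G = 56 + 0.43 × (44 − 56) = 56 + 0.43 × -12 = 50.84 → 51
B = 101 + 0.43 × (65 − 101) = 101 + 0.43 × -36 = 85.52 → 86
So the blended color is (135, 51, 86), about #873356.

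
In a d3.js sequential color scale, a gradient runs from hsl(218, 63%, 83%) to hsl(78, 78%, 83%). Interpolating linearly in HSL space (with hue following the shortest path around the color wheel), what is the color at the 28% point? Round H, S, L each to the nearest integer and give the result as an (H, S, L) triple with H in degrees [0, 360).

Hue arc: Δh = 78 − 218 = -140° (|Δh| ≤ 180, already the shorter path).
H = 218 + 0.28 × (-140) = 178.8 → 179°
S = 63 + 0.28 × (78 − 63) = 67.2 → 67%
L = 83 + 0.28 × (83 − 83) = 83 → 83%

(179, 67, 83)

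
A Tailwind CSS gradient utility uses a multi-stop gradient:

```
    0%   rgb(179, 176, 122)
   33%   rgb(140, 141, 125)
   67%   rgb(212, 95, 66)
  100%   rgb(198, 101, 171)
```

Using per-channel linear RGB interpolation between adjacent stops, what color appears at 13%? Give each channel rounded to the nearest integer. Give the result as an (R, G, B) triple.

(164, 162, 123)

13% lies between the 0% and 33% stops, so the local fraction is t = (13 − 0)/(33 − 0) = 13/33 ≈ 0.3939.
R = 179 + 0.3939 × (140 − 179) = 163.638 → 164
G = 176 + 0.3939 × (141 − 176) = 162.214 → 162
B = 122 + 0.3939 × (125 − 122) = 123.182 → 123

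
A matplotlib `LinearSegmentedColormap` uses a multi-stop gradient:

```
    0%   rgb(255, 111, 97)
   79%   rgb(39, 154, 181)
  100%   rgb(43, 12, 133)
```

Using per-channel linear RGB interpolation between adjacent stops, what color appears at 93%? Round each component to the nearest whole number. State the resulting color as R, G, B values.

(42, 59, 149)

93% lies between the 79% and 100% stops, so the local fraction is t = (93 − 79)/(100 − 79) = 14/21 ≈ 0.6667.
R = 39 + 0.6667 × (43 − 39) = 41.667 → 42
G = 154 + 0.6667 × (12 − 154) = 59.329 → 59
B = 181 + 0.6667 × (133 − 181) = 148.998 → 149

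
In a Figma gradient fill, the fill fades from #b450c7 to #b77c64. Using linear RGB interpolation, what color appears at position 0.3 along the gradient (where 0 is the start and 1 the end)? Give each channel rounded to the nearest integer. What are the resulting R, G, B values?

(181, 93, 169)

#b450c7 → (180, 80, 199); #b77c64 → (183, 124, 100).
R = 180 + 0.3 × (183 − 180) = 180 + 0.3 × 3 = 180.9 → 181
G = 80 + 0.3 × (124 − 80) = 80 + 0.3 × 44 = 93.2 → 93
B = 199 + 0.3 × (100 − 199) = 199 + 0.3 × -99 = 169.3 → 169
So the blended color is (181, 93, 169), about #b55da9.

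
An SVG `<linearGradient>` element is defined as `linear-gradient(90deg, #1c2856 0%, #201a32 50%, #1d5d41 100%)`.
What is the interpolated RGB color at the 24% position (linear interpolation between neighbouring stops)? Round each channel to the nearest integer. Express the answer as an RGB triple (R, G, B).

24% lies between the 0% and 50% stops, so the local fraction is t = (24 − 0)/(50 − 0) = 24/50 ≈ 0.48.
#1c2856 → (28, 40, 86); #201a32 → (32, 26, 50).
R = 28 + 0.48 × (32 − 28) = 29.92 → 30
G = 40 + 0.48 × (26 − 40) = 33.28 → 33
B = 86 + 0.48 × (50 − 86) = 68.72 → 69

(30, 33, 69)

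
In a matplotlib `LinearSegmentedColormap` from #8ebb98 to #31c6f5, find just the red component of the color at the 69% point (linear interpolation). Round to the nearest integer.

78

R₁ = 142 (from #8ebb98), R₂ = 49 (from #31c6f5).
R = 142 + 0.69 × (49 − 142) = 77.83 → 78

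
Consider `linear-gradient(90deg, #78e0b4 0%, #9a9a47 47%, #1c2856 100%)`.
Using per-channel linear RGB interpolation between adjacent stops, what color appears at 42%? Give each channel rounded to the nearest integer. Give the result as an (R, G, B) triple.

(150, 161, 83)

42% lies between the 0% and 47% stops, so the local fraction is t = (42 − 0)/(47 − 0) = 42/47 ≈ 0.8936.
#78e0b4 → (120, 224, 180); #9a9a47 → (154, 154, 71).
R = 120 + 0.8936 × (154 − 120) = 150.382 → 150
G = 224 + 0.8936 × (154 − 224) = 161.448 → 161
B = 180 + 0.8936 × (71 − 180) = 82.598 → 83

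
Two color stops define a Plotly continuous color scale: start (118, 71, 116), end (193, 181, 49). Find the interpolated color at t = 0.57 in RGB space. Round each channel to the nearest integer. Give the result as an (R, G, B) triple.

(161, 134, 78)

R = 118 + 0.57 × (193 − 118) = 118 + 0.57 × 75 = 160.75 → 161
G = 71 + 0.57 × (181 − 71) = 71 + 0.57 × 110 = 133.7 → 134
B = 116 + 0.57 × (49 − 116) = 116 + 0.57 × -67 = 77.81 → 78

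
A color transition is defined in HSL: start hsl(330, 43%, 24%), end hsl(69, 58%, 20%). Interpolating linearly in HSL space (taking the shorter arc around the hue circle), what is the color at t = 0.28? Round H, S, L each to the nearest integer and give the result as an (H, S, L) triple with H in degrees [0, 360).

Hue: 69 − 330 = -261°, but |-261| > 180 so the shorter arc goes the other way: Δh = -261 + 360 = 99°.
H = 330 + 0.28 × (99) = 357.72 → 358°
S = 43 + 0.28 × (58 − 43) = 47.2 → 47%
L = 24 + 0.28 × (20 − 24) = 22.88 → 23%

(358, 47, 23)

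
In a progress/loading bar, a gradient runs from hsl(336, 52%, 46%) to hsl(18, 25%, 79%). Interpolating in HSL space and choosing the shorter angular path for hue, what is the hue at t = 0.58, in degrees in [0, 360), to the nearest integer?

Hue: 18 − 336 = -318°, but |-318| > 180 so the shorter arc goes the other way: Δh = -318 + 360 = 42°.
H = 336 + 0.58 × (42) = 360.36 → 360 → 360 mod 360 = 0°

0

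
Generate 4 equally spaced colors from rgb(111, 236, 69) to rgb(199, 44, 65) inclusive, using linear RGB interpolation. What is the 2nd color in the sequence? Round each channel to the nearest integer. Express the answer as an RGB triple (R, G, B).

(140, 172, 68)

With 4 swatches and endpoints inclusive, swatch 2 sits at t = (2 − 1)/(4 − 1) = 1/3 ≈ 0.3333.
R = 111 + 0.3333 × (199 − 111) = 140.33 → 140
G = 236 + 0.3333 × (44 − 236) = 172.006 → 172
B = 69 + 0.3333 × (65 − 69) = 67.667 → 68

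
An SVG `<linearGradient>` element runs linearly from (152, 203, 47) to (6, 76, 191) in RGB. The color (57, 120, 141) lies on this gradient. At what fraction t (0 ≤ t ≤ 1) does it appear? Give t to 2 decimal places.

0.65

Invert the lerp on the R channel (largest span, 146): t = (57 − 152) / (6 − 152) = -95/-146 = 0.65068.
Check on G: (120 − 203)/(76 − 203) = 0.6535 ✓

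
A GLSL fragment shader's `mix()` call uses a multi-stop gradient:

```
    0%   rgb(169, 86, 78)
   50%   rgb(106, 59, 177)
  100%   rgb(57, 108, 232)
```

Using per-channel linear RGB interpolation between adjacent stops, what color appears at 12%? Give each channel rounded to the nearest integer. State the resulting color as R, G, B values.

12% lies between the 0% and 50% stops, so the local fraction is t = (12 − 0)/(50 − 0) = 12/50 ≈ 0.24.
R = 169 + 0.24 × (106 − 169) = 153.88 → 154
G = 86 + 0.24 × (59 − 86) = 79.52 → 80
B = 78 + 0.24 × (177 − 78) = 101.76 → 102

(154, 80, 102)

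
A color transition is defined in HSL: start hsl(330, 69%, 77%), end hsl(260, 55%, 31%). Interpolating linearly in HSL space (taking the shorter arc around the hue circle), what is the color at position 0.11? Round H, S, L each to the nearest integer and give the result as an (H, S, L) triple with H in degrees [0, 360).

Hue arc: Δh = 260 − 330 = -70° (|Δh| ≤ 180, already the shorter path).
H = 330 + 0.11 × (-70) = 322.3 → 322°
S = 69 + 0.11 × (55 − 69) = 67.46 → 67%
L = 77 + 0.11 × (31 − 77) = 71.94 → 72%

(322, 67, 72)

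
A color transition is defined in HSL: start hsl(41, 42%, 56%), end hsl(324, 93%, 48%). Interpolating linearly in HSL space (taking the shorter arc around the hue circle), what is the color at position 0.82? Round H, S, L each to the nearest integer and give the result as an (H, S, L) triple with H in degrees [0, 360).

(338, 84, 49)

Hue: 324 − 41 = 283°, but |283| > 180 so the shorter arc goes the other way: Δh = 283 − 360 = -77°.
H = 41 + 0.82 × (-77) = -22.14 → -22 → -22 mod 360 = 338°
S = 42 + 0.82 × (93 − 42) = 83.82 → 84%
L = 56 + 0.82 × (48 − 56) = 49.44 → 49%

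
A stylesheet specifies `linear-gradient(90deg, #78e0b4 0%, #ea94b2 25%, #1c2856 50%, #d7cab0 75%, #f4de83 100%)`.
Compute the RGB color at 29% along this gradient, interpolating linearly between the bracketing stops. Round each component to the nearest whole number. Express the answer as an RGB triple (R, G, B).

(201, 131, 163)

29% lies between the 25% and 50% stops, so the local fraction is t = (29 − 25)/(50 − 25) = 4/25 ≈ 0.16.
#ea94b2 → (234, 148, 178); #1c2856 → (28, 40, 86).
R = 234 + 0.16 × (28 − 234) = 201.04 → 201
G = 148 + 0.16 × (40 − 148) = 130.72 → 131
B = 178 + 0.16 × (86 − 178) = 163.28 → 163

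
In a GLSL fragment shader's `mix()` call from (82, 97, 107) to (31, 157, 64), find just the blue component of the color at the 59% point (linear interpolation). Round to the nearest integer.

82

B = 107 + 0.59 × (64 − 107) = 81.63 → 82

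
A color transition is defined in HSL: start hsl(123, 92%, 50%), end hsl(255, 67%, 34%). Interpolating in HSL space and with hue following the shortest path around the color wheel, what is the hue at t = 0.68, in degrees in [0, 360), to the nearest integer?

Hue arc: Δh = 255 − 123 = 132° (|Δh| ≤ 180, already the shorter path).
H = 123 + 0.68 × (132) = 212.76 → 213°

213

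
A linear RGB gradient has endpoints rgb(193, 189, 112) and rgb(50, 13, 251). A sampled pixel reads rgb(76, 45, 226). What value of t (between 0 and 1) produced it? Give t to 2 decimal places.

Invert the lerp on the G channel (largest span, 176): t = (45 − 189) / (13 − 189) = -144/-176 = 0.81818.
Check on R: (76 − 193)/(50 − 193) = 0.8182 ✓

0.82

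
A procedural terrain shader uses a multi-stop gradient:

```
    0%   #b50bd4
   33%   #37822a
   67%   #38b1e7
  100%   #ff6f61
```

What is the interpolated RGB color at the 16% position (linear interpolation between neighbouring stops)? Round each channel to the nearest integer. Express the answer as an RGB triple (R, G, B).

16% lies between the 0% and 33% stops, so the local fraction is t = (16 − 0)/(33 − 0) = 16/33 ≈ 0.4848.
#b50bd4 → (181, 11, 212); #37822a → (55, 130, 42).
R = 181 + 0.4848 × (55 − 181) = 119.915 → 120
G = 11 + 0.4848 × (130 − 11) = 68.691 → 69
B = 212 + 0.4848 × (42 − 212) = 129.584 → 130

(120, 69, 130)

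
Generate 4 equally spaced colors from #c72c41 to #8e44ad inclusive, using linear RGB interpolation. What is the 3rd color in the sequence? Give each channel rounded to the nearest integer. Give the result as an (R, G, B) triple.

(161, 60, 137)

With 4 swatches and endpoints inclusive, swatch 3 sits at t = (3 − 1)/(4 − 1) = 2/3 ≈ 0.6667.
#c72c41 → (199, 44, 65); #8e44ad → (142, 68, 173).
R = 199 + 0.6667 × (142 − 199) = 160.998 → 161
G = 44 + 0.6667 × (68 − 44) = 60.001 → 60
B = 65 + 0.6667 × (173 − 65) = 137.004 → 137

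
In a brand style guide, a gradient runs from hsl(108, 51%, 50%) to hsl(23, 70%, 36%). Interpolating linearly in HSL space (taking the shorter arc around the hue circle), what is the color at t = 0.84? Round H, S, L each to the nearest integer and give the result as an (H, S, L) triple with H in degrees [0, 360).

Hue arc: Δh = 23 − 108 = -85° (|Δh| ≤ 180, already the shorter path).
H = 108 + 0.84 × (-85) = 36.6 → 37°
S = 51 + 0.84 × (70 − 51) = 66.96 → 67%
L = 50 + 0.84 × (36 − 50) = 38.24 → 38%

(37, 67, 38)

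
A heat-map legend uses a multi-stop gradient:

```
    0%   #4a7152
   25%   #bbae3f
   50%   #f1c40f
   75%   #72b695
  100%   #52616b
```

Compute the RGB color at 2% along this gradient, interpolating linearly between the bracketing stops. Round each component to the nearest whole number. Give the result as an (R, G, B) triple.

(83, 118, 80)

2% lies between the 0% and 25% stops, so the local fraction is t = (2 − 0)/(25 − 0) = 2/25 ≈ 0.08.
#4a7152 → (74, 113, 82); #bbae3f → (187, 174, 63).
R = 74 + 0.08 × (187 − 74) = 83.04 → 83
G = 113 + 0.08 × (174 − 113) = 117.88 → 118
B = 82 + 0.08 × (63 − 82) = 80.48 → 80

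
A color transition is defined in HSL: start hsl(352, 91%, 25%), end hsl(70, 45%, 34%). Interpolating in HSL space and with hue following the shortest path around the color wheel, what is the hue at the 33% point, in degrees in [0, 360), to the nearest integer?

Hue: 70 − 352 = -282°, but |-282| > 180 so the shorter arc goes the other way: Δh = -282 + 360 = 78°.
H = 352 + 0.33 × (78) = 377.74 → 378 → 378 mod 360 = 18°

18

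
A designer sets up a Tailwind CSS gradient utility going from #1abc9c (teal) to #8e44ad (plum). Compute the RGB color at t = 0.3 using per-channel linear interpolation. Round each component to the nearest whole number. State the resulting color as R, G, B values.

(61, 152, 161)

#1abc9c → (26, 188, 156); #8e44ad → (142, 68, 173).
R = 26 + 0.3 × (142 − 26) = 26 + 0.3 × 116 = 60.8 → 61
G = 188 + 0.3 × (68 − 188) = 188 + 0.3 × -120 = 152 → 152
B = 156 + 0.3 × (173 − 156) = 156 + 0.3 × 17 = 161.1 → 161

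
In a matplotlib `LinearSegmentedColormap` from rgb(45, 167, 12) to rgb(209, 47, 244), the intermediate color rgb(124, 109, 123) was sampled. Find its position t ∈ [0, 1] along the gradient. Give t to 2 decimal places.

Invert the lerp on the B channel (largest span, 232): t = (123 − 12) / (244 − 12) = 111/232 = 0.47845.
Check on R: (124 − 45)/(209 − 45) = 0.4817 ✓

0.48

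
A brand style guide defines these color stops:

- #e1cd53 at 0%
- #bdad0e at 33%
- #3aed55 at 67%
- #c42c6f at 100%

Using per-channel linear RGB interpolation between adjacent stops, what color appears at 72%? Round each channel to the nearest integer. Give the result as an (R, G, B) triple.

72% lies between the 67% and 100% stops, so the local fraction is t = (72 − 67)/(100 − 67) = 5/33 ≈ 0.1515.
#3aed55 → (58, 237, 85); #c42c6f → (196, 44, 111).
R = 58 + 0.1515 × (196 − 58) = 78.907 → 79
G = 237 + 0.1515 × (44 − 237) = 207.761 → 208
B = 85 + 0.1515 × (111 − 85) = 88.939 → 89

(79, 208, 89)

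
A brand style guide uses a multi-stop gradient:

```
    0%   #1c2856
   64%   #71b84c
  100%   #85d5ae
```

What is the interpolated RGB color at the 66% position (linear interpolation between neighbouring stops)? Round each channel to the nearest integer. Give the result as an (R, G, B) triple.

(114, 186, 81)

66% lies between the 64% and 100% stops, so the local fraction is t = (66 − 64)/(100 − 64) = 2/36 ≈ 0.0556.
#71b84c → (113, 184, 76); #85d5ae → (133, 213, 174).
R = 113 + 0.0556 × (133 − 113) = 114.112 → 114
G = 184 + 0.0556 × (213 − 184) = 185.612 → 186
B = 76 + 0.0556 × (174 − 76) = 81.449 → 81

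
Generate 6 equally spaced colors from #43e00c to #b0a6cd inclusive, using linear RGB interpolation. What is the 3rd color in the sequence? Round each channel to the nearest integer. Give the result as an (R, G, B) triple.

(111, 201, 89)

With 6 swatches and endpoints inclusive, swatch 3 sits at t = (3 − 1)/(6 − 1) = 2/5 ≈ 0.4.
#43e00c → (67, 224, 12); #b0a6cd → (176, 166, 205).
R = 67 + 0.4 × (176 − 67) = 110.6 → 111
G = 224 + 0.4 × (166 − 224) = 200.8 → 201
B = 12 + 0.4 × (205 − 12) = 89.2 → 89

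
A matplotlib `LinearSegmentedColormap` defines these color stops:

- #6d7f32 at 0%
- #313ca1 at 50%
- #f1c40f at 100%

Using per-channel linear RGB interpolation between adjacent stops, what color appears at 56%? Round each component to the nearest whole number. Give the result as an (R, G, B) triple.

(72, 76, 143)

56% lies between the 50% and 100% stops, so the local fraction is t = (56 − 50)/(100 − 50) = 6/50 ≈ 0.12.
#313ca1 → (49, 60, 161); #f1c40f → (241, 196, 15).
R = 49 + 0.12 × (241 − 49) = 72.04 → 72
G = 60 + 0.12 × (196 − 60) = 76.32 → 76
B = 161 + 0.12 × (15 − 161) = 143.48 → 143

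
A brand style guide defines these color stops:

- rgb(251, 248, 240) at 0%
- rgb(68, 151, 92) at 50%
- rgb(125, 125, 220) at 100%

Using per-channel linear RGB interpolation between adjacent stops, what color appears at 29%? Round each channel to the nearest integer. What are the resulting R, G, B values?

(145, 192, 154)

29% lies between the 0% and 50% stops, so the local fraction is t = (29 − 0)/(50 − 0) = 29/50 ≈ 0.58.
R = 251 + 0.58 × (68 − 251) = 144.86 → 145
G = 248 + 0.58 × (151 − 248) = 191.74 → 192
B = 240 + 0.58 × (92 − 240) = 154.16 → 154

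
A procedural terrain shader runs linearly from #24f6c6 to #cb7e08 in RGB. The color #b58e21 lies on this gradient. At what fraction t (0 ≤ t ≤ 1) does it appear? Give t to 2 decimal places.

0.87

Invert the lerp on the B channel (largest span, 190): t = (33 − 198) / (8 − 198) = -165/-190 = 0.86842.
Check on R: (181 − 36)/(203 − 36) = 0.8683 ✓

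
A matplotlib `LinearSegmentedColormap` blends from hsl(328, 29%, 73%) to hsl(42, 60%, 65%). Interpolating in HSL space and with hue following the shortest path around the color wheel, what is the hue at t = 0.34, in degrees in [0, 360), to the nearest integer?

Hue: 42 − 328 = -286°, but |-286| > 180 so the shorter arc goes the other way: Δh = -286 + 360 = 74°.
H = 328 + 0.34 × (74) = 353.16 → 353°

353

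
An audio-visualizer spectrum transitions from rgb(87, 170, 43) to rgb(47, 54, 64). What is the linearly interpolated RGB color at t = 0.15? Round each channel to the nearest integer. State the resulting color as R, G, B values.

(81, 153, 46)

R = 87 + 0.15 × (47 − 87) = 87 + 0.15 × -40 = 81 → 81
G = 170 + 0.15 × (54 − 170) = 170 + 0.15 × -116 = 152.6 → 153
B = 43 + 0.15 × (64 − 43) = 43 + 0.15 × 21 = 46.15 → 46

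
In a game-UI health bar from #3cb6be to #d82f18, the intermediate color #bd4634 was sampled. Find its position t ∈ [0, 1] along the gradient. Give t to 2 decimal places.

0.83

Invert the lerp on the B channel (largest span, 166): t = (52 − 190) / (24 − 190) = -138/-166 = 0.83133.
Check on R: (189 − 60)/(216 − 60) = 0.8269 ✓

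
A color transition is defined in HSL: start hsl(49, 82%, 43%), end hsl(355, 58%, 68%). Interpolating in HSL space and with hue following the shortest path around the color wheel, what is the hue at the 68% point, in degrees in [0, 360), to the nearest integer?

Hue: 355 − 49 = 306°, but |306| > 180 so the shorter arc goes the other way: Δh = 306 − 360 = -54°.
H = 49 + 0.68 × (-54) = 12.28 → 12°

12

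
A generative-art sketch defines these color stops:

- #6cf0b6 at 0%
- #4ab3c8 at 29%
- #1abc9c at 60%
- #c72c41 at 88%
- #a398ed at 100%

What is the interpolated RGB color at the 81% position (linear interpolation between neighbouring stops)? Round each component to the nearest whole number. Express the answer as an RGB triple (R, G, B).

(156, 80, 88)

81% lies between the 60% and 88% stops, so the local fraction is t = (81 − 60)/(88 − 60) = 21/28 ≈ 0.75.
#1abc9c → (26, 188, 156); #c72c41 → (199, 44, 65).
R = 26 + 0.75 × (199 − 26) = 155.75 → 156
G = 188 + 0.75 × (44 − 188) = 80 → 80
B = 156 + 0.75 × (65 − 156) = 87.75 → 88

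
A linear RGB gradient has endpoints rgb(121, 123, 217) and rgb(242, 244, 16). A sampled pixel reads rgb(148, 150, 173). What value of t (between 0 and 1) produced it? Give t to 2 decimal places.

Invert the lerp on the B channel (largest span, 201): t = (173 − 217) / (16 − 217) = -44/-201 = 0.21891.
Check on R: (148 − 121)/(242 − 121) = 0.2231 ✓

0.22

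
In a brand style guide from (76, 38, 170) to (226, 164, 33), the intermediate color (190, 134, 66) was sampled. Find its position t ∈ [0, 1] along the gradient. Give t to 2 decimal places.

0.76

Invert the lerp on the R channel (largest span, 150): t = (190 − 76) / (226 − 76) = 114/150 = 0.76.
Check on G: (134 − 38)/(164 − 38) = 0.7619 ✓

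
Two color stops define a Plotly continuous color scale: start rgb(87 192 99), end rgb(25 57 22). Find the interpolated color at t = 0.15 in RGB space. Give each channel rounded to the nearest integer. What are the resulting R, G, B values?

(78, 172, 87)

R = 87 + 0.15 × (25 − 87) = 87 + 0.15 × -62 = 77.7 → 78
G = 192 + 0.15 × (57 − 192) = 192 + 0.15 × -135 = 171.75 → 172
B = 99 + 0.15 × (22 − 99) = 99 + 0.15 × -77 = 87.45 → 87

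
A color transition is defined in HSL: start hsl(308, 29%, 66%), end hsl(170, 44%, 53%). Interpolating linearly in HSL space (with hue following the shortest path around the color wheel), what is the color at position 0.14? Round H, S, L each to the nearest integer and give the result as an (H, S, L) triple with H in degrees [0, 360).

Hue arc: Δh = 170 − 308 = -138° (|Δh| ≤ 180, already the shorter path).
H = 308 + 0.14 × (-138) = 288.68 → 289°
S = 29 + 0.14 × (44 − 29) = 31.1 → 31%
L = 66 + 0.14 × (53 − 66) = 64.18 → 64%

(289, 31, 64)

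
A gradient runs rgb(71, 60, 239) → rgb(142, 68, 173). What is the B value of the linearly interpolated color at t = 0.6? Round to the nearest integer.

B = 239 + 0.6 × (173 − 239) = 199.4 → 199

199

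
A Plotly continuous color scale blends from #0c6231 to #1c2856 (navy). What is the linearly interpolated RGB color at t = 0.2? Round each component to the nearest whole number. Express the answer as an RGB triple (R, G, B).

#0c6231 → (12, 98, 49); #1c2856 → (28, 40, 86).
R = 12 + 0.2 × (28 − 12) = 12 + 0.2 × 16 = 15.2 → 15
G = 98 + 0.2 × (40 − 98) = 98 + 0.2 × -58 = 86.4 → 86
B = 49 + 0.2 × (86 − 49) = 49 + 0.2 × 37 = 56.4 → 56

(15, 86, 56)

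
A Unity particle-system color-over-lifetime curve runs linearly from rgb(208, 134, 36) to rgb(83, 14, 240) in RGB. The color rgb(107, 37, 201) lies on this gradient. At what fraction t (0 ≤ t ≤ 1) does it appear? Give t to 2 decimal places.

0.81

Invert the lerp on the B channel (largest span, 204): t = (201 − 36) / (240 − 36) = 165/204 = 0.80882.
Check on R: (107 − 208)/(83 − 208) = 0.808 ✓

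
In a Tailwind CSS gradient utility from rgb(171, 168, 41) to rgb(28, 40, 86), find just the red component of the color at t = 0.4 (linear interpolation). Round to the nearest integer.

114

R = 171 + 0.4 × (28 − 171) = 113.8 → 114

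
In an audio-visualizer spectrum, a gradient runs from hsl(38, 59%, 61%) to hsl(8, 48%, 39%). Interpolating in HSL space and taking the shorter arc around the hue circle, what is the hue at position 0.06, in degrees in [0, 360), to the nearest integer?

Hue arc: Δh = 8 − 38 = -30° (|Δh| ≤ 180, already the shorter path).
H = 38 + 0.06 × (-30) = 36.2 → 36°

36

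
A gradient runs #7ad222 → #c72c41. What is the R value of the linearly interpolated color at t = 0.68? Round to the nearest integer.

174

R₁ = 122 (from #7ad222), R₂ = 199 (from #c72c41).
R = 122 + 0.68 × (199 − 122) = 174.36 → 174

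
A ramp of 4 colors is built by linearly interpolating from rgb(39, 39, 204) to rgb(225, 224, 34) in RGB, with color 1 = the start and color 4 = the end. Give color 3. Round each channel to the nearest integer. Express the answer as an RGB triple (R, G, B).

With 4 swatches and endpoints inclusive, swatch 3 sits at t = (3 − 1)/(4 − 1) = 2/3 ≈ 0.6667.
R = 39 + 0.6667 × (225 − 39) = 163.006 → 163
G = 39 + 0.6667 × (224 − 39) = 162.339 → 162
B = 204 + 0.6667 × (34 − 204) = 90.661 → 91

(163, 162, 91)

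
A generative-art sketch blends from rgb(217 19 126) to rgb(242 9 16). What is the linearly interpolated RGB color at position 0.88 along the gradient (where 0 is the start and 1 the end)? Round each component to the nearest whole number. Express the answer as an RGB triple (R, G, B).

R = 217 + 0.88 × (242 − 217) = 217 + 0.88 × 25 = 239 → 239
G = 19 + 0.88 × (9 − 19) = 19 + 0.88 × -10 = 10.2 → 10
B = 126 + 0.88 × (16 − 126) = 126 + 0.88 × -110 = 29.2 → 29

(239, 10, 29)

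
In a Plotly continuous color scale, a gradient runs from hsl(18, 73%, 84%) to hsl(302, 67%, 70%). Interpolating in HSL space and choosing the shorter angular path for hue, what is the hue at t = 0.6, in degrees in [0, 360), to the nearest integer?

332

Hue: 302 − 18 = 284°, but |284| > 180 so the shorter arc goes the other way: Δh = 284 − 360 = -76°.
H = 18 + 0.6 × (-76) = -27.6 → -28 → -28 mod 360 = 332°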